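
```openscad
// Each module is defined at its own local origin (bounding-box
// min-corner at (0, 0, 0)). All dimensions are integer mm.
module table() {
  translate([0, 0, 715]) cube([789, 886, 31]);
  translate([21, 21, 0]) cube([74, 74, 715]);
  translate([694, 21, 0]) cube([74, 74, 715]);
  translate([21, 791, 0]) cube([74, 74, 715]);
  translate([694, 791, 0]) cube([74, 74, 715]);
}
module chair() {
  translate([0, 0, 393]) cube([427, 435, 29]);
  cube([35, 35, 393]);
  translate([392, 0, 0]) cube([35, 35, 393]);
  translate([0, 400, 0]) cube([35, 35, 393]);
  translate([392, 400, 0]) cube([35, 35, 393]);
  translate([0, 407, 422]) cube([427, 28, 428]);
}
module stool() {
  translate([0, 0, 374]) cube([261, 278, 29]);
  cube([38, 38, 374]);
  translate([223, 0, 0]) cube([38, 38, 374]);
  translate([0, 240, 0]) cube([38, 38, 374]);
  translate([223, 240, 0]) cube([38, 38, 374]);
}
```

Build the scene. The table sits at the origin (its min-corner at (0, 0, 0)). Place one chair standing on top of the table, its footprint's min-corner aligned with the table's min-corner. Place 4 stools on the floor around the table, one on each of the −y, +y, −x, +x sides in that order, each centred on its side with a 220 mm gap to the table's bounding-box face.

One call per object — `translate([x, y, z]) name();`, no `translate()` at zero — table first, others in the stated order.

table();
translate([0, 0, 746]) chair();
translate([264, -498, 0]) stool();
translate([264, 1106, 0]) stool();
translate([-481, 304, 0]) stool();
translate([1009, 304, 0]) stool();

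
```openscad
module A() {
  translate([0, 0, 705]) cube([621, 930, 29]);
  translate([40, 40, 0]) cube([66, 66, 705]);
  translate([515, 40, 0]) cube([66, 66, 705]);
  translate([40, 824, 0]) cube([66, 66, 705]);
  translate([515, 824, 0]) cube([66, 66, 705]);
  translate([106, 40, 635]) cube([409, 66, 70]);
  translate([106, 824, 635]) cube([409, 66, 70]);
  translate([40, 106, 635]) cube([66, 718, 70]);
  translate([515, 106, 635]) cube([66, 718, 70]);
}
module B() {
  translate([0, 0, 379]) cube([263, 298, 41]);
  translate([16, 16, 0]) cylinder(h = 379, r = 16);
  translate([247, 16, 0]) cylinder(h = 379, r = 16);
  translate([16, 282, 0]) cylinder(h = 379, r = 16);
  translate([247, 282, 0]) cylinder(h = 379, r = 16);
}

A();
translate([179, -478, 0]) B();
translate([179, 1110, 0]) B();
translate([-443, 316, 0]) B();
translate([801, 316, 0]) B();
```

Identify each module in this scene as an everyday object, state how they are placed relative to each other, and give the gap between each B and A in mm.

Each stool's nearest face is 180 mm from the table's bounding box.

A is a table. B is a stool. Four stools sit around the table at the −y, +y, −x, +x sides. The gap between each stool and the table is 180 mm.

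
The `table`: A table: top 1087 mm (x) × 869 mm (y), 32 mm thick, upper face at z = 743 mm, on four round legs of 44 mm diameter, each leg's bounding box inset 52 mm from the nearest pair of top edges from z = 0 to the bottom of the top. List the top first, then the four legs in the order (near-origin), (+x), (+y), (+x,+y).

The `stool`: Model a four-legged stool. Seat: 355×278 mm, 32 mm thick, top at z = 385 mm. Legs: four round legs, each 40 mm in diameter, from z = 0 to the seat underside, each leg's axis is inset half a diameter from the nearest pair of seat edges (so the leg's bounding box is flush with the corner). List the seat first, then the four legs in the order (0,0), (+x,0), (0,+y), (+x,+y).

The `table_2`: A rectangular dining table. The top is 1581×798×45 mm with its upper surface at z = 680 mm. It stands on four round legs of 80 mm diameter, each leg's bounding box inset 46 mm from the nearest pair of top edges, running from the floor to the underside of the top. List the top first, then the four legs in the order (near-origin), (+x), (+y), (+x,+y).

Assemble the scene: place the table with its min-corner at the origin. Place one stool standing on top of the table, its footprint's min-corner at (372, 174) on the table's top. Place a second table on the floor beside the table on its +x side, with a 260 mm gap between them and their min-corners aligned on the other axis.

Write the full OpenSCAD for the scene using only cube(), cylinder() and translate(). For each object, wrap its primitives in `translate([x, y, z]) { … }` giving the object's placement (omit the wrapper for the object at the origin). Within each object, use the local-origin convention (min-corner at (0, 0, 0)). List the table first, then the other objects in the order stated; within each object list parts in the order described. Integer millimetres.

translate([0, 0, 711]) cube([1087, 869, 32]);
translate([74, 74, 0]) cylinder(h = 711, r = 22);
translate([1013, 74, 0]) cylinder(h = 711, r = 22);
translate([74, 795, 0]) cylinder(h = 711, r = 22);
translate([1013, 795, 0]) cylinder(h = 711, r = 22);
translate([372, 174, 743]) {
  translate([0, 0, 353]) cube([355, 278, 32]);
  translate([20, 20, 0]) cylinder(h = 353, r = 20);
  translate([335, 20, 0]) cylinder(h = 353, r = 20);
  translate([20, 258, 0]) cylinder(h = 353, r = 20);
  translate([335, 258, 0]) cylinder(h = 353, r = 20);
}
translate([1347, 0, 0]) {
  translate([0, 0, 635]) cube([1581, 798, 45]);
  translate([86, 86, 0]) cylinder(h = 635, r = 40);
  translate([1495, 86, 0]) cylinder(h = 635, r = 40);
  translate([86, 712, 0]) cylinder(h = 635, r = 40);
  translate([1495, 712, 0]) cylinder(h = 635, r = 40);
}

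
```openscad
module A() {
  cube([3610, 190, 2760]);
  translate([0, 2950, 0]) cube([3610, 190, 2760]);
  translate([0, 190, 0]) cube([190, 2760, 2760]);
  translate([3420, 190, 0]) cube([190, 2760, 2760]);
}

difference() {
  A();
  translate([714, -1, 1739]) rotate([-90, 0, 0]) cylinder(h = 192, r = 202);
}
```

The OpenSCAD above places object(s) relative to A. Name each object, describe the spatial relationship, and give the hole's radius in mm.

A is a house frame. The house frame has a circular hole through its front wall. The hole's radius is 202 mm.

The subtracted cylinder has r = 202 mm.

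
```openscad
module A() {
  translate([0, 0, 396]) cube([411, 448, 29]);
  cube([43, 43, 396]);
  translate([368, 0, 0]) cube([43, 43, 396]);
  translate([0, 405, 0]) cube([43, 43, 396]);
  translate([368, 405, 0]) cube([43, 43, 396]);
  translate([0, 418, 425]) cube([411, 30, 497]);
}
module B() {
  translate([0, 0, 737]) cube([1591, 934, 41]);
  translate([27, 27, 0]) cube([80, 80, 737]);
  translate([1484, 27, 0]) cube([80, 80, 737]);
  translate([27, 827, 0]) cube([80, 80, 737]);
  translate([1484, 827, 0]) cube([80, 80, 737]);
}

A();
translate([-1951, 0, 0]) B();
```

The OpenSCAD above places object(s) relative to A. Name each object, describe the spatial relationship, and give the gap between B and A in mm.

The table's nearest face is 360 mm from the chair's −x face.

A is a chair. B is a table. The table is on the floor beside the chair on its −x side. The gap between the table and the chair is 360 mm.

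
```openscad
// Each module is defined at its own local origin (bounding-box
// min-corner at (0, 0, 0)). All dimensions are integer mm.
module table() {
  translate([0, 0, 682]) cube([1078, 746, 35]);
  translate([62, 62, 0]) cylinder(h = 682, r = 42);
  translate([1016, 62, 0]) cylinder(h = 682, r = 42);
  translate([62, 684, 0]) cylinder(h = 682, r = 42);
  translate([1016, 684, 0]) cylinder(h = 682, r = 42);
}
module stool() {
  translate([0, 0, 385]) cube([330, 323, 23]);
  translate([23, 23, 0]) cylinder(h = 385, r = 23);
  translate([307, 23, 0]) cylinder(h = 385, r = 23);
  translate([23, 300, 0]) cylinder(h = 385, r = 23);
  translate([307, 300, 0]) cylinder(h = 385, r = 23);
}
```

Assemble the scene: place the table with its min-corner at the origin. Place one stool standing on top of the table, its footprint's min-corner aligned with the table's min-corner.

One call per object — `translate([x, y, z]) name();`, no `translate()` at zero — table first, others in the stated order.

table();
translate([0, 0, 717]) stool();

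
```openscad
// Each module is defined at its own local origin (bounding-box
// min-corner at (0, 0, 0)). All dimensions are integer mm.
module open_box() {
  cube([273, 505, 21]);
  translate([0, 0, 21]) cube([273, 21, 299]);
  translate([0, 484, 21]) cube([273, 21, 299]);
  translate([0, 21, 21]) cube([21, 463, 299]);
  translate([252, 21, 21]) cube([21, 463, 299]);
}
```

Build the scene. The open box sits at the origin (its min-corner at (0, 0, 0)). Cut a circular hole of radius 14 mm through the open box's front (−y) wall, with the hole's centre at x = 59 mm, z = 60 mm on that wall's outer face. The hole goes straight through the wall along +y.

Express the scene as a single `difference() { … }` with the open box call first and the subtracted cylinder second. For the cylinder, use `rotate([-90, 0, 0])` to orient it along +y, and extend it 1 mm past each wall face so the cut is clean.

difference() {
  open_box();
  translate([59, -1, 60]) rotate([-90, 0, 0]) cylinder(h = 23, r = 14);
}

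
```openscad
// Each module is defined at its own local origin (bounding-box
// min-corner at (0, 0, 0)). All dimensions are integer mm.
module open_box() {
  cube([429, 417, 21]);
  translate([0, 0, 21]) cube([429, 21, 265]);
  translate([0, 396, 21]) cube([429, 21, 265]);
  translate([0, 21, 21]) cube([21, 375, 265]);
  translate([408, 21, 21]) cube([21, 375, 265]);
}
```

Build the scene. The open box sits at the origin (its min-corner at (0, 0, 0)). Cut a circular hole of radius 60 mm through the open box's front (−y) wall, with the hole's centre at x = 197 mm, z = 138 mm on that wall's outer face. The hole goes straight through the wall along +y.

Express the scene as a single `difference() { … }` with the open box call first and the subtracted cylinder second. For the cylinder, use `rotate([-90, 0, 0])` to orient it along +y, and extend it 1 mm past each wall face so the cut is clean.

difference() {
  open_box();
  translate([197, -1, 138]) rotate([-90, 0, 0]) cylinder(h = 23, r = 60);
}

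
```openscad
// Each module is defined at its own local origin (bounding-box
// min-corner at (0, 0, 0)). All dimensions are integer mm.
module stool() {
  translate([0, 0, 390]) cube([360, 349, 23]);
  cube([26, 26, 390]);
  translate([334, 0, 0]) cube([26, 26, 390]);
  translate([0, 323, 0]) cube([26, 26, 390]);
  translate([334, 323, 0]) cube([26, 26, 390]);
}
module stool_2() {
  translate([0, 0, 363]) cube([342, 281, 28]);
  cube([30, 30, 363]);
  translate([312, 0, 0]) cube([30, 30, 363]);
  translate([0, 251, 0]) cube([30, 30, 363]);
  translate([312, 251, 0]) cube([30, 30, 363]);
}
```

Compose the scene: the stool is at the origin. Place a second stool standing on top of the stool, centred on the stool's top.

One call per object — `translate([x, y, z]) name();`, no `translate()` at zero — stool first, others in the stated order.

stool();
translate([9, 34, 413]) stool_2();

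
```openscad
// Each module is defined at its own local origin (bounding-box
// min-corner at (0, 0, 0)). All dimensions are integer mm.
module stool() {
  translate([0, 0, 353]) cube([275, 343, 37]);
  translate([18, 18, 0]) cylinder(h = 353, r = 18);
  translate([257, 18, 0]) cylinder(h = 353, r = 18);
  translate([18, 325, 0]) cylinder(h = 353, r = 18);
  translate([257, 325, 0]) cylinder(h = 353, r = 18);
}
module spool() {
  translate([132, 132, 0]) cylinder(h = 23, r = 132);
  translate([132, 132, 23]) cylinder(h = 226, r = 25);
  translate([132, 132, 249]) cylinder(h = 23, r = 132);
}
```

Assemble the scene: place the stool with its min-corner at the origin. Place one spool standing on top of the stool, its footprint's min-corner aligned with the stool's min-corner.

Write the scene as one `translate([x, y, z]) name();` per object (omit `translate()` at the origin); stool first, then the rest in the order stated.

stool();
translate([0, 0, 390]) spool();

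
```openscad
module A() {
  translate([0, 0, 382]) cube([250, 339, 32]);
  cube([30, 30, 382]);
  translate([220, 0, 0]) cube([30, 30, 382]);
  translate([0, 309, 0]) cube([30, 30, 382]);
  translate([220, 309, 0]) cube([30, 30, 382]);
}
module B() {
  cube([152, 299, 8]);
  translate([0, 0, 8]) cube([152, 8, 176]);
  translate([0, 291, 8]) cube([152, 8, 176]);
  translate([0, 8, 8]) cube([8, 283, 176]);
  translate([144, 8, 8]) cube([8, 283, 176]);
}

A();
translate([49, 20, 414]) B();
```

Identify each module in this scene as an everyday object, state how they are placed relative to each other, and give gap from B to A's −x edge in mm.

The open box's min-x is at 49; the stool's min-x is 0; gap = 49 mm.

A is a stool. B is an open box. The open box is on top of the stool, centred. The gap from the open box to the stool's −x edge is 49 mm.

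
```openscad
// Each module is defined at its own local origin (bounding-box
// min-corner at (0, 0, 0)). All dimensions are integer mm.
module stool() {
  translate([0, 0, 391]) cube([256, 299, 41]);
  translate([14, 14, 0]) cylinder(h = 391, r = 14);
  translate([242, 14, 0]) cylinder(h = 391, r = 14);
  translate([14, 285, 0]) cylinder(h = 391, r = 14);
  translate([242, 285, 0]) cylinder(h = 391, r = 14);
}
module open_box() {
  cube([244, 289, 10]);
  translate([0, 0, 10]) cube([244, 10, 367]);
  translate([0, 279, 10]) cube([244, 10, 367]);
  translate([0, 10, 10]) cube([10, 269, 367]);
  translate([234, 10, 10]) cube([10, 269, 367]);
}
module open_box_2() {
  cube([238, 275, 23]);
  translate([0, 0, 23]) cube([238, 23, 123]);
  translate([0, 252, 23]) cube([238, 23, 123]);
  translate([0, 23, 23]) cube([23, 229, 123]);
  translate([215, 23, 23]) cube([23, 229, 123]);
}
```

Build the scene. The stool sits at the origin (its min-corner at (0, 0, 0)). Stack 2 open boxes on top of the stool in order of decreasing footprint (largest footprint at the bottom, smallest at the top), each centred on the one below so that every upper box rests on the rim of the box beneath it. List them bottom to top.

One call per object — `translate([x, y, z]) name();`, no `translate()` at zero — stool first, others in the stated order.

stool();
translate([6, 5, 432]) open_box();
translate([9, 12, 809]) open_box_2();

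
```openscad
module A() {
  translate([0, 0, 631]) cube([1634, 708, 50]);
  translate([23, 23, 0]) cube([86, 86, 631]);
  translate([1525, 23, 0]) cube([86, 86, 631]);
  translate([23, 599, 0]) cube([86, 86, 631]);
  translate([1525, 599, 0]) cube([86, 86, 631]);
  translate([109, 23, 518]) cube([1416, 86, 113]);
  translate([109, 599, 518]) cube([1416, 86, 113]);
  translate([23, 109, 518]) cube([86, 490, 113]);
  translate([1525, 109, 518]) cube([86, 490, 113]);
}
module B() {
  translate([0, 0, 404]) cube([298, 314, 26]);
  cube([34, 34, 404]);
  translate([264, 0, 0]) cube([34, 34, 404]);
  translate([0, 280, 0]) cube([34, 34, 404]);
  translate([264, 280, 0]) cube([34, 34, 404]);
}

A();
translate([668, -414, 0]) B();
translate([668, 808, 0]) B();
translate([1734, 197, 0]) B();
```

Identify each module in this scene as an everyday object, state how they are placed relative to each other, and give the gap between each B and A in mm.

Each stool's nearest face is 100 mm from the table's bounding box.

A is a table. B is a stool. Three stools sit around the table at the −y, +y, +x sides. The gap between each stool and the table is 100 mm.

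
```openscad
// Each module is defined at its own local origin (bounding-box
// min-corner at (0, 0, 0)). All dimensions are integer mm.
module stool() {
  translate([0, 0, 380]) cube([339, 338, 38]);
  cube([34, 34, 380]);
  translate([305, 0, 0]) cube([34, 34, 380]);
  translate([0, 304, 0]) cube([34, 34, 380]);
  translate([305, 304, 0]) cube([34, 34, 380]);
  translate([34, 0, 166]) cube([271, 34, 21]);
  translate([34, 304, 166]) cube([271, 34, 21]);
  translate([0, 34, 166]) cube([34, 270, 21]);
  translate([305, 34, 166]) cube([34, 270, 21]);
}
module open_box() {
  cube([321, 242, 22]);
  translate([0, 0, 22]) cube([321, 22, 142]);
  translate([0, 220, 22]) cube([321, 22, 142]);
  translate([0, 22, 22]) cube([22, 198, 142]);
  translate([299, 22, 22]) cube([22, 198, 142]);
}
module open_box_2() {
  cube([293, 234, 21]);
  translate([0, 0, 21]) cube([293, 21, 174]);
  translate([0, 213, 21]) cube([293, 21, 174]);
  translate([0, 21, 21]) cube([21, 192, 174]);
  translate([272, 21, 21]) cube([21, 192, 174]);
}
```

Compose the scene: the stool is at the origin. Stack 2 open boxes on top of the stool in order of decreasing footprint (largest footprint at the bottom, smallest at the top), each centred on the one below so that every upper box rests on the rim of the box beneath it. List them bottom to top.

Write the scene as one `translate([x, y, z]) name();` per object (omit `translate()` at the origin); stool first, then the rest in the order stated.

stool();
translate([9, 48, 418]) open_box();
translate([23, 52, 582]) open_box_2();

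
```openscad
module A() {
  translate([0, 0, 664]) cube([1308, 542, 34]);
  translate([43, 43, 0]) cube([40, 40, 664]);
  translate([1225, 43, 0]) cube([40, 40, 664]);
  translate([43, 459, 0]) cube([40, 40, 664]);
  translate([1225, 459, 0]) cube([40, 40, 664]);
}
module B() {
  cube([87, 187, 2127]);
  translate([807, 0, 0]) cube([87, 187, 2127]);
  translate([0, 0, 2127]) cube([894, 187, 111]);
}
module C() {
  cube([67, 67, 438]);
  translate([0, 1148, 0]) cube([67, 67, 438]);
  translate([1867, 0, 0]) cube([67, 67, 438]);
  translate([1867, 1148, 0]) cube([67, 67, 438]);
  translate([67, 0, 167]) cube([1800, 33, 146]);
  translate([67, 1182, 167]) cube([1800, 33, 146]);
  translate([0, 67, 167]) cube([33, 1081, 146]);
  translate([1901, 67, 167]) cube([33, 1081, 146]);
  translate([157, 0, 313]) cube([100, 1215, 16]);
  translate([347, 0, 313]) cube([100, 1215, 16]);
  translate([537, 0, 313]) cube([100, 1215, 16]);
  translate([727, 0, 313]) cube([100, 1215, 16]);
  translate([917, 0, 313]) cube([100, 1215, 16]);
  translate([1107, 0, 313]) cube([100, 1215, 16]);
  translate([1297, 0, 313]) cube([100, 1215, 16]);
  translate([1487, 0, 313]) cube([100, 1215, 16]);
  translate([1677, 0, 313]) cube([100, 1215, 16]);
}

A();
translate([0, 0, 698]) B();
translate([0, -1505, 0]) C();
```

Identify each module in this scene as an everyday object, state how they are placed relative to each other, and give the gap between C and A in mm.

The bed frame's nearest face is 290 mm from the table's −y face.

A is a table. B is a door frame. C is a bed frame. The door frame is on top of the table. The bed frame is on the floor beside the table on its −y side. The gap between the bed frame and the table is 290 mm.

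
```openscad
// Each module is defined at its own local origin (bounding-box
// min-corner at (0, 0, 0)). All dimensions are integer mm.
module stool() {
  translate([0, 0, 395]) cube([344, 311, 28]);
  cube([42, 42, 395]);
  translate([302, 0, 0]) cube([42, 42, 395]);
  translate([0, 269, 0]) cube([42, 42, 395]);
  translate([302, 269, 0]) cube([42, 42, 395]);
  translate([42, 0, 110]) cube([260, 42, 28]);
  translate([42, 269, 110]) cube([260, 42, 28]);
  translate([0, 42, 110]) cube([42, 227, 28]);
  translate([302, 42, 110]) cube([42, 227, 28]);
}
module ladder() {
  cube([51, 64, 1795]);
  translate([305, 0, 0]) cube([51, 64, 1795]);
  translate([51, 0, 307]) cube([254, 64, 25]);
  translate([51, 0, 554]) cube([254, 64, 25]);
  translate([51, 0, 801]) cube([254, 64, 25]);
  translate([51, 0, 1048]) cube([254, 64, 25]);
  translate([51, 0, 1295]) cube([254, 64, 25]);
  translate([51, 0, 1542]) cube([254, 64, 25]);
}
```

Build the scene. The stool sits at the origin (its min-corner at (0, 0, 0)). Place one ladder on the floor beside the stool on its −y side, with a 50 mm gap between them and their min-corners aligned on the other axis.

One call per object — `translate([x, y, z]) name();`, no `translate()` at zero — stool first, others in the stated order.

stool();
translate([0, -114, 0]) ladder();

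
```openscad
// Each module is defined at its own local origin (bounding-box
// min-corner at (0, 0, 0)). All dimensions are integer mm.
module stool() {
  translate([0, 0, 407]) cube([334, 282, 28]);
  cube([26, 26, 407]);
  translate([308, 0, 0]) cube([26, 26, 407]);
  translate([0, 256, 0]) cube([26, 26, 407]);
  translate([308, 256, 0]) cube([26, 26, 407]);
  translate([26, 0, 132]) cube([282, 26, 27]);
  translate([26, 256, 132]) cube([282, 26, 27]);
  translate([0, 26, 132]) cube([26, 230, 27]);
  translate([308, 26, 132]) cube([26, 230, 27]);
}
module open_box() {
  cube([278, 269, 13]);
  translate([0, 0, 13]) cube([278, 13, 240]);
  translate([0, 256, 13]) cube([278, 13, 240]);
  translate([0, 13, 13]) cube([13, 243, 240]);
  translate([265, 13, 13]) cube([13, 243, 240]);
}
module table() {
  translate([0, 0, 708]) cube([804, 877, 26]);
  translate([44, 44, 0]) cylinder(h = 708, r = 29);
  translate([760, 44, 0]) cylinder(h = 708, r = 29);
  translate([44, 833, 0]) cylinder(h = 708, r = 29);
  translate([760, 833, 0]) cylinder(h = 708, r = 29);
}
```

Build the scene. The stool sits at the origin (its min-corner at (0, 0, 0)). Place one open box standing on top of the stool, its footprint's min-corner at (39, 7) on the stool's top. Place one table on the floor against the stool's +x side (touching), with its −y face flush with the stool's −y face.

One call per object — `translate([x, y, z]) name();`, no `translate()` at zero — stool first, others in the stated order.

stool();
translate([39, 7, 435]) open_box();
translate([334, 0, 0]) table();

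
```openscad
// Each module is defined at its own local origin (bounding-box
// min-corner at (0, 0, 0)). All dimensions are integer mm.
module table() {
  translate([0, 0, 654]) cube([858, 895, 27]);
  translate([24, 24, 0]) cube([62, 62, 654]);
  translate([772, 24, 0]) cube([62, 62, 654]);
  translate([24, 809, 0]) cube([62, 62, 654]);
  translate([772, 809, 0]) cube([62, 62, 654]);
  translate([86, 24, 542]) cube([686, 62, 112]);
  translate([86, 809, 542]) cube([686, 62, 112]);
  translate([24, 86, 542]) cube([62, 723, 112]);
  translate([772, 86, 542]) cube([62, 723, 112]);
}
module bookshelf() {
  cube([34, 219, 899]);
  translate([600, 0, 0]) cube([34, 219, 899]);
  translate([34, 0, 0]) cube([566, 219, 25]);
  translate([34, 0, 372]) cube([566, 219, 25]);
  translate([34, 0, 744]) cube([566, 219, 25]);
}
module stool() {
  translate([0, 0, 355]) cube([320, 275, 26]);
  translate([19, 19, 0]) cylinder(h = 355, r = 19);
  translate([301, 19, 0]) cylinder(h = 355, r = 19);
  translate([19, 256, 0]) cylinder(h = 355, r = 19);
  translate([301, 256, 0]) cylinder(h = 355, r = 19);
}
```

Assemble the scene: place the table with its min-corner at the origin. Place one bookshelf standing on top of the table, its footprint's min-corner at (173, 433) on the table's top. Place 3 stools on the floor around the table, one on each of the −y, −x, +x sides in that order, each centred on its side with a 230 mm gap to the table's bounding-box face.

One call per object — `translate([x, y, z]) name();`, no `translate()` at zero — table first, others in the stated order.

table();
translate([173, 433, 681]) bookshelf();
translate([269, -505, 0]) stool();
translate([-550, 310, 0]) stool();
translate([1088, 310, 0]) stool();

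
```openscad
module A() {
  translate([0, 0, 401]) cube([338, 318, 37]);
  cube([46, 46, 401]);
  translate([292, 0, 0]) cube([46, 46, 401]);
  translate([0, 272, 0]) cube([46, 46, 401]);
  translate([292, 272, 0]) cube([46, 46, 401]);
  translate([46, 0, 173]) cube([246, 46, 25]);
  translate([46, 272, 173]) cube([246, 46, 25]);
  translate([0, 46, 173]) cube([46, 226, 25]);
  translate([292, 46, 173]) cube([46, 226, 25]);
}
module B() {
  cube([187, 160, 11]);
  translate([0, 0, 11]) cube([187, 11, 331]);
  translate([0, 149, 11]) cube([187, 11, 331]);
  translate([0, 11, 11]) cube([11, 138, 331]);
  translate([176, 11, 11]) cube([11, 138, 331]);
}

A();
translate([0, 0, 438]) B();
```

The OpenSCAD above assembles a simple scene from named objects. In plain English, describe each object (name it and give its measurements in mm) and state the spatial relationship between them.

A is a four-legged stool. The seat is a 338×318×37 mm slab whose top surface is at z = 438 mm; four square legs, each 46×46 mm in cross-section, run from the floor (z = 0) to the underside of the seat, each flush with a corner of the seat. Four stretchers, 46 mm wide and 25 mm tall, connect adjacent legs with their undersides at z = 173 mm, each running between the inner faces of the legs it joins and aligned with the legs' outer faces on the other axis.

B is an open storage box with external size 187×160×342 mm and wall thickness 11 mm (the base is also 11 mm thick). The base covers the whole footprint; the four walls stand on the base, with the y-facing walls full-width and the x-facing walls fitting between their inner faces.

The open box is on top of the stool.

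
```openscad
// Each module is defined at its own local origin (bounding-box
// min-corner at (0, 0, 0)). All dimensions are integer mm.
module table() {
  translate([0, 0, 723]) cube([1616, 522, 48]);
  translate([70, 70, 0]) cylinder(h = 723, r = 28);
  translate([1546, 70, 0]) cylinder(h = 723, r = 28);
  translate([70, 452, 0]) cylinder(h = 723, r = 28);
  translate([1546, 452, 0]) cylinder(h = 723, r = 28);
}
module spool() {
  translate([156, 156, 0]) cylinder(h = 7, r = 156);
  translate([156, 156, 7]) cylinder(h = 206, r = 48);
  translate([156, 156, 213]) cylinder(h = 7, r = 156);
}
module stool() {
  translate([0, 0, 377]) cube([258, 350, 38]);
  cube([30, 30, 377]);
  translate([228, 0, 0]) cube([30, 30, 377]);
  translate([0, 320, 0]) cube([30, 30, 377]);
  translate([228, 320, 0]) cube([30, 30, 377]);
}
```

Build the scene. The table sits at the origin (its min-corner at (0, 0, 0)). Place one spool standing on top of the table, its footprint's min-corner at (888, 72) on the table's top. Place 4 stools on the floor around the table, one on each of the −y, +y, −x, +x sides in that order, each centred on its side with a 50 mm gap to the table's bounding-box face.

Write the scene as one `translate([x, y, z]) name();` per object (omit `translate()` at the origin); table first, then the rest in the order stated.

table();
translate([888, 72, 771]) spool();
translate([679, -400, 0]) stool();
translate([679, 572, 0]) stool();
translate([-308, 86, 0]) stool();
translate([1666, 86, 0]) stool();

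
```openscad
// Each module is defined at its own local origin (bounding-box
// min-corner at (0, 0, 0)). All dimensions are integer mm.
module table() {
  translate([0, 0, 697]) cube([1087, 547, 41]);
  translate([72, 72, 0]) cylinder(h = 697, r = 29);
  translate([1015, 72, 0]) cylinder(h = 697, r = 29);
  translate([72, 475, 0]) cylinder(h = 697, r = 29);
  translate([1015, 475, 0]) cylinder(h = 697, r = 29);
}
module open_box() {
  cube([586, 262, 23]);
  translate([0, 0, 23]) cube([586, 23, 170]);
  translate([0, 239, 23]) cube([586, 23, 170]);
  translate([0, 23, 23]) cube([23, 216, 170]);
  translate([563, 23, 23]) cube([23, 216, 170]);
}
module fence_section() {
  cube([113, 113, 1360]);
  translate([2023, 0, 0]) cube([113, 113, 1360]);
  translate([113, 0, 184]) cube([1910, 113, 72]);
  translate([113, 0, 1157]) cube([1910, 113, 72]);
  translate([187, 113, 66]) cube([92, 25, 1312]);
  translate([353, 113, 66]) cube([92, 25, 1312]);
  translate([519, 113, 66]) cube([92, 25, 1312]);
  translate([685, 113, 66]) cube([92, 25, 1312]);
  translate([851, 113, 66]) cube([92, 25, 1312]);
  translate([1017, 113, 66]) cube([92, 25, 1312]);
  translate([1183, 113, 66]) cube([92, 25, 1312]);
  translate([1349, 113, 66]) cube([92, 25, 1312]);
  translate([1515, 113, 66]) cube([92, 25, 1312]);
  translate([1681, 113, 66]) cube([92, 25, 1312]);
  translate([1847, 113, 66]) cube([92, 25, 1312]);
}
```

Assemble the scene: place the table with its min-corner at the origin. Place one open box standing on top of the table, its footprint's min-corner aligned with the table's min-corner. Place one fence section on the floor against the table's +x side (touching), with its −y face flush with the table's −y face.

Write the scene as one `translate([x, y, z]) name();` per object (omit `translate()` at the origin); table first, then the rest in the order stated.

table();
translate([0, 0, 738]) open_box();
translate([1087, 0, 0]) fence_section();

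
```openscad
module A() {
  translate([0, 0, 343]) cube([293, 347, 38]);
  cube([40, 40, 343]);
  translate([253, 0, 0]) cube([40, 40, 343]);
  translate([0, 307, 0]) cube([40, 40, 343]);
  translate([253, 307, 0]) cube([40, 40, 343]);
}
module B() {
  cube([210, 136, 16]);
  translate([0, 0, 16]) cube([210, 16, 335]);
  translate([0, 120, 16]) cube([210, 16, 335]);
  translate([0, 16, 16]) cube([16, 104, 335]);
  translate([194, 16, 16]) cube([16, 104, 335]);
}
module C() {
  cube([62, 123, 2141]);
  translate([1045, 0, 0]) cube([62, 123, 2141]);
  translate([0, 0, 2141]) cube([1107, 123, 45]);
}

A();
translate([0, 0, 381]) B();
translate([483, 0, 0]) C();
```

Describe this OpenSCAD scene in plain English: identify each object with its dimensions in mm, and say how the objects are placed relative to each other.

A is a four-legged stool. The seat is 293×347 mm, 38 mm thick, top at z = 381 mm. It stands on four square legs, each 40×40 mm in cross-section, from z = 0 to the seat underside, each flush with a corner of the seat.

B is an open-topped rectangular box: outside dimensions 210×136×351 mm, with a uniform wall and base thickness of 16 mm. The base is a full 210×136 slab on the floor; four walls sit on top of the base. The front and back walls (the −y and +y sides) span the full width; the two side walls fit between them.

C is a rectangular door frame: two vertical jambs of 62×123 mm section, 2141 mm tall, with a clear opening 983 mm wide between their inner faces. A header 45 mm tall and 123 mm deep lies on top of the jambs and spans the full outside width.

The open box is on top of the stool. The door frame is on the floor beside the stool on its +x side.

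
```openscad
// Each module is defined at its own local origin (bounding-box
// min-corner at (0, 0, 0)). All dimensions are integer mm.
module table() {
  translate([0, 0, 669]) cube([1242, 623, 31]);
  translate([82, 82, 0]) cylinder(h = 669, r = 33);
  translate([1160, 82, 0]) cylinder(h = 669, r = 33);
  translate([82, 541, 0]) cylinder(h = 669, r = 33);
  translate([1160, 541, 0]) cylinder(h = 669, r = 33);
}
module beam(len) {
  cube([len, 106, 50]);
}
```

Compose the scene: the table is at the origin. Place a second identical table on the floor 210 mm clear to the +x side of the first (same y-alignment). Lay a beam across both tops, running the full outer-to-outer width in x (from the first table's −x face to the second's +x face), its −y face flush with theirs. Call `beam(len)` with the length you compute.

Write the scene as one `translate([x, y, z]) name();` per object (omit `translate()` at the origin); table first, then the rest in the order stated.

table();
translate([1452, 0, 0]) table();
translate([0, 0, 700]) beam(2694);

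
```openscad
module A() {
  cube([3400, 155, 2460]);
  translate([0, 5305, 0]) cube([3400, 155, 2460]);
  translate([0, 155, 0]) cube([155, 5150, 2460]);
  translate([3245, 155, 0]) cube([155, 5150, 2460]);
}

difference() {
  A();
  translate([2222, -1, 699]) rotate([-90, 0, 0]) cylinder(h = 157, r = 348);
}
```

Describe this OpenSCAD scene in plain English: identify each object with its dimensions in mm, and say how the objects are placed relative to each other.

A is the wall frame of a small rectangular building: four walls, each 2460 mm tall and 155 mm thick, enclosing a footprint 3400 mm (x) by 5460 mm (y) outside-to-outside, with no floor or roof. The front and back walls (the −y and +y sides) span the full width; the two side walls fit between them.

The house frame has a circular hole of radius 348 mm through its front wall, centred at (x = 2222, z = 699).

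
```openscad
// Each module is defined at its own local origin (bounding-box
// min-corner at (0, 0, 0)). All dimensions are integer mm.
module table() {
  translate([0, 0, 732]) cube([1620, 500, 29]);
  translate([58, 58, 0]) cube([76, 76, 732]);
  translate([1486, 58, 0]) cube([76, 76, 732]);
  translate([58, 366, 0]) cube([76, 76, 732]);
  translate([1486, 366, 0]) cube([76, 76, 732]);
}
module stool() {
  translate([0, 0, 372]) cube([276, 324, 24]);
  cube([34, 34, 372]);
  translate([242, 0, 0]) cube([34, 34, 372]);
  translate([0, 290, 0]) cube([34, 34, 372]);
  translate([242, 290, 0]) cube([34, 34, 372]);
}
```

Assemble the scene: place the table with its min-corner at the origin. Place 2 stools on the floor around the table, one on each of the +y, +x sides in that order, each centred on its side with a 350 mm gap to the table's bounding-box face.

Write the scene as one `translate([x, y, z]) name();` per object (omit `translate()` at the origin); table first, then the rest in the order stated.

table();
translate([672, 850, 0]) stool();
translate([1970, 88, 0]) stool();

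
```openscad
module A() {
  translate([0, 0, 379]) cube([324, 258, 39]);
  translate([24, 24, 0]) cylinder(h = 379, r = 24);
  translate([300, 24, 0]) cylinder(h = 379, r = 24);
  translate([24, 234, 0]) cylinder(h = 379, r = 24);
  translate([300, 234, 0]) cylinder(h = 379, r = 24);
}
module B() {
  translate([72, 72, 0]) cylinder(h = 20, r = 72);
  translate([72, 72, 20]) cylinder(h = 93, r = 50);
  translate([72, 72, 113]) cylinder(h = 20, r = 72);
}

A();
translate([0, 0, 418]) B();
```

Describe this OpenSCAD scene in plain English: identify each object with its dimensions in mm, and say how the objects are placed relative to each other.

A is a four-legged stool. The seat is a 324×258×39 mm slab whose top surface is at z = 418 mm; four round legs, each 48 mm in diameter, run from the floor (z = 0) to the underside of the seat, each leg's axis is inset half a diameter from the nearest pair of seat edges (so the leg's bounding box is flush with the corner).

B is a spool: two coaxial disc flanges of radius 72 mm and thickness 20 mm, joined by a core cylinder of radius 50 mm and height 93 mm. The lower flange rests on z = 0 and the three cylinders share a vertical axis.

The spool is on top of the stool.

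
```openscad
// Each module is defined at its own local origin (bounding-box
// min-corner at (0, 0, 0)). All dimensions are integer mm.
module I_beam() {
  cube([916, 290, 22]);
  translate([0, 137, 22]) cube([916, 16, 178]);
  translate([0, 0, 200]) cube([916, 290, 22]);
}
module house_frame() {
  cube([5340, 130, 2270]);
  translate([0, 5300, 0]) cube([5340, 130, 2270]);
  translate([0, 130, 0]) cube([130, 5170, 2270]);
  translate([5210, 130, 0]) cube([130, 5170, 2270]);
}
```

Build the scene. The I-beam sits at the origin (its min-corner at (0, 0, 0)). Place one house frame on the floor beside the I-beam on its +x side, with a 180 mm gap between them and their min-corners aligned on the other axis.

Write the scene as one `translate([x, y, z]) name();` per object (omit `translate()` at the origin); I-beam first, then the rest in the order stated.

I_beam();
translate([1096, 0, 0]) house_frame();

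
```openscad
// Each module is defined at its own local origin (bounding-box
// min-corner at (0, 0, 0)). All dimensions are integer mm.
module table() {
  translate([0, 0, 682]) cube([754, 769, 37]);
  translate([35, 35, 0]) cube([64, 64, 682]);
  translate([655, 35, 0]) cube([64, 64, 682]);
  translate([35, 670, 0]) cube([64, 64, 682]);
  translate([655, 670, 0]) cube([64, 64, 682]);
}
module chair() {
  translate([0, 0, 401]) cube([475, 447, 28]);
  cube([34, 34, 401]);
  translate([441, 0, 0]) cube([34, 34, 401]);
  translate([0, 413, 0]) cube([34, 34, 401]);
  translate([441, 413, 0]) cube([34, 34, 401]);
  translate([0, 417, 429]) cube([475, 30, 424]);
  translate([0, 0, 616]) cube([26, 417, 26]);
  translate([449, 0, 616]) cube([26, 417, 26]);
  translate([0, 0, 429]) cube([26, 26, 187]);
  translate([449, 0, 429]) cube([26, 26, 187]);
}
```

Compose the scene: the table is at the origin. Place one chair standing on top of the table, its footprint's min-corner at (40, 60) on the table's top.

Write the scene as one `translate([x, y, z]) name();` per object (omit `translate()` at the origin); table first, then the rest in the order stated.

table();
translate([40, 60, 719]) chair();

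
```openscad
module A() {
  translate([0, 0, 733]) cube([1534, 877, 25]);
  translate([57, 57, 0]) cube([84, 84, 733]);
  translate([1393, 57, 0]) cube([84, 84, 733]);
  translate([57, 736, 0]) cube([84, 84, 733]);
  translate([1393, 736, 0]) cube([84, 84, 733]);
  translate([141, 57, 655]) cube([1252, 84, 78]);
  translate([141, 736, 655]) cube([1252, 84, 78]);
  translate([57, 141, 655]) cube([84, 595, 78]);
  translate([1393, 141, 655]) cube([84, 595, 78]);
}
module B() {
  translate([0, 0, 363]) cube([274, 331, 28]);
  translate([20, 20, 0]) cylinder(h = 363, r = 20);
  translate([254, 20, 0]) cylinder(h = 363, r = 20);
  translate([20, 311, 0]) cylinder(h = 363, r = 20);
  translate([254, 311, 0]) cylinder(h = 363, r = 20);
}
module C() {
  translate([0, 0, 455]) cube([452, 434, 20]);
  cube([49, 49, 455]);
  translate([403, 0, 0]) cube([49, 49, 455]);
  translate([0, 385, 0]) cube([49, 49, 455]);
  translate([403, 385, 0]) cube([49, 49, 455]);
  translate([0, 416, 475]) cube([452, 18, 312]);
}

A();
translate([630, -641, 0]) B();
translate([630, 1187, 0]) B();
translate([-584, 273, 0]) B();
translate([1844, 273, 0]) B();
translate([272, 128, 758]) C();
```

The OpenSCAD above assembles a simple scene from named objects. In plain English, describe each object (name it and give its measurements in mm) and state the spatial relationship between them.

A is a table with a 1534×877 mm rectangular top, 25 mm thick, top surface at z = 758 mm, supported by four 84×84 mm square legs, each inset 57 mm from the nearest pair of top edges, running from the floor. Four apron rails, 84 mm thick and 78 mm tall, run between adjacent legs with their top edges flush with the underside of the top and their outer faces flush with the legs' outer faces.

B is a simple wooden stool: a rectangular seat 274 mm (x) by 331 mm (y), 28 mm thick, top face at z = 391 mm, on four round legs, each 40 mm in diameter. The legs rest on z = 0, each leg's axis is inset half a diameter from the nearest pair of seat edges (so the leg's bounding box is flush with the corner).

C is a chair: 452×434 mm seat, 20 mm thick, top at z = 475 mm, on four 49 mm square corner legs flush with the seat edges. A 18 mm thick backrest slab spans the full seat width, extending 312 mm above the seat top, its back face flush with the seat's +y edge.

Four stools sit around the table at the −y, +y, −x, +x sides. The chair is on top of the table.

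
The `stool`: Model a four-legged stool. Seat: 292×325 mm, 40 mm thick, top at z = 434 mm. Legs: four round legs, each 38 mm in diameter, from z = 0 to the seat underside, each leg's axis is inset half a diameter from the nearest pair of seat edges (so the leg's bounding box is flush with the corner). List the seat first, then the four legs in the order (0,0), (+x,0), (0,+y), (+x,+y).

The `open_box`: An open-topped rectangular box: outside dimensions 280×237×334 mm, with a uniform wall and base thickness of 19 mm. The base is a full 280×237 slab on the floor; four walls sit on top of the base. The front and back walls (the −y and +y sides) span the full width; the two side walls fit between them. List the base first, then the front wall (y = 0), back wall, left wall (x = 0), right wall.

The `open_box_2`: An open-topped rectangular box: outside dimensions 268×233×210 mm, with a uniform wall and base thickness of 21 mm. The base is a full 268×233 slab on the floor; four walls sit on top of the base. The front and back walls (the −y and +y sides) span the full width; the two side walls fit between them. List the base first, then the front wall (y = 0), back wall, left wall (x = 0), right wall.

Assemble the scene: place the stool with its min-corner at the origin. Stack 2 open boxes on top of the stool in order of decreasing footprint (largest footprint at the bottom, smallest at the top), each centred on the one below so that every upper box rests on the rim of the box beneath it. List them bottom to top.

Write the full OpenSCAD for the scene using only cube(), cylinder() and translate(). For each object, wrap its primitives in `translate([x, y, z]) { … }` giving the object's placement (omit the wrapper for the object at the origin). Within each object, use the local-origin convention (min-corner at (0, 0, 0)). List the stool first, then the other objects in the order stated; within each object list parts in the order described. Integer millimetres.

translate([0, 0, 394]) cube([292, 325, 40]);
translate([19, 19, 0]) cylinder(h = 394, r = 19);
translate([273, 19, 0]) cylinder(h = 394, r = 19);
translate([19, 306, 0]) cylinder(h = 394, r = 19);
translate([273, 306, 0]) cylinder(h = 394, r = 19);
translate([6, 44, 434]) {
  cube([280, 237, 19]);
  translate([0, 0, 19]) cube([280, 19, 315]);
  translate([0, 218, 19]) cube([280, 19, 315]);
  translate([0, 19, 19]) cube([19, 199, 315]);
  translate([261, 19, 19]) cube([19, 199, 315]);
}
translate([12, 46, 768]) {
  cube([268, 233, 21]);
  translate([0, 0, 21]) cube([268, 21, 189]);
  translate([0, 212, 21]) cube([268, 21, 189]);
  translate([0, 21, 21]) cube([21, 191, 189]);
  translate([247, 21, 21]) cube([21, 191, 189]);
}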